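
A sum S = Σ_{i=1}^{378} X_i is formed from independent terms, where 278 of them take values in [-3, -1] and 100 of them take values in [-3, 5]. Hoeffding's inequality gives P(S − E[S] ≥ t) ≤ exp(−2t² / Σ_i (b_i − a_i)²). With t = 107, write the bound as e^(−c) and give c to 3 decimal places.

3.048

Σ(b_i − a_i)² = 278·2² + 100·8² = 7512.
c = 2t² / 7512 = 2·107² / 7512 = 3.0482.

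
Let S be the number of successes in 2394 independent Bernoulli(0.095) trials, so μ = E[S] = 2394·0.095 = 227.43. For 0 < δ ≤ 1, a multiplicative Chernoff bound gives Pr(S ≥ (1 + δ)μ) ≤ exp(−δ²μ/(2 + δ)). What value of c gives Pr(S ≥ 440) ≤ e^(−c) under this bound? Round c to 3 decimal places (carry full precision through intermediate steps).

Write 440 = (1 + δ)μ, so δ = 440/227.43 − 1 = 0.9346612…
Then the exponent is δ²μ/(2 + δ) = (440 − μ)² / (μ·(2 + δ)) = 67.701489.

67.701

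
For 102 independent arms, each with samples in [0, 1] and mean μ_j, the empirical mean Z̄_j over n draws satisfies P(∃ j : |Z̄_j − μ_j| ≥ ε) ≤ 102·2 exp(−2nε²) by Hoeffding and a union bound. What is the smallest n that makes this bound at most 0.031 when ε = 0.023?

Need 2·102·exp(−2nε²) ≤ 0.031, i.e. exp(−2nε²) ≤ 0.031/204.
So 2nε² ≥ ln(204/0.031) = 8.791888.
Hence n ≥ 8.791888/(2·0.023²) = 8309.913.
The smallest integer n is 8310.

8310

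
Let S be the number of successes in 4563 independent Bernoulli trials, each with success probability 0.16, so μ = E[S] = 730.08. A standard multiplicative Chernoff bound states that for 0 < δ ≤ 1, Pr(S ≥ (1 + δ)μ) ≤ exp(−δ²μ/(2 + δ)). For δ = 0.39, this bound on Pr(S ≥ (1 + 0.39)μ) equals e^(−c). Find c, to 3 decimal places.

c = δ²μ/(2 + δ) = 0.39²·730.08/(2 + 0.39) = 46.4624.

46.462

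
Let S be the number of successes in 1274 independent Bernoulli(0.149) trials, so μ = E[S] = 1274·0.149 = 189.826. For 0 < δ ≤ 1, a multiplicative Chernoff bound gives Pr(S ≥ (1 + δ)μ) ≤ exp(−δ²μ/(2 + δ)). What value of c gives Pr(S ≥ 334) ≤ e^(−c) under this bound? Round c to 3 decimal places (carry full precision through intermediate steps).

Write 334 = (1 + δ)μ, so δ = 334/189.826 − 1 = 0.7595061…
Then the exponent is δ²μ/(2 + δ) = (334 − μ)² / (μ·(2 + δ)) = 39.681387.

39.681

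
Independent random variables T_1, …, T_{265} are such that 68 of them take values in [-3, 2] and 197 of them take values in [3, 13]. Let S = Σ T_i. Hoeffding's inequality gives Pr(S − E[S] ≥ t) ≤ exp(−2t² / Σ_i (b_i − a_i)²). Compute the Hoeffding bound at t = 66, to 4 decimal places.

Σ(b_i − a_i)² = 68·5² + 197·10² = 21400.
Exponent = 2·66² / 21400 = 0.40710.
Bound = exp(−0.40710) = 0.66558.

0.6656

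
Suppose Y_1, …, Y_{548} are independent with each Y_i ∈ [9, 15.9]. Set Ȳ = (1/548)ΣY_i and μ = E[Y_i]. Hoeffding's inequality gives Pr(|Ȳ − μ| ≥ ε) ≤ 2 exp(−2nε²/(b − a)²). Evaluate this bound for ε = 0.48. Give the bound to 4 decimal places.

Exponent: 2nε²/(b − a)² = 2·548·0.48² / 6.9² = 5.30389.
Bound = 2·exp(−5.30389) = 0.00994.

0.0099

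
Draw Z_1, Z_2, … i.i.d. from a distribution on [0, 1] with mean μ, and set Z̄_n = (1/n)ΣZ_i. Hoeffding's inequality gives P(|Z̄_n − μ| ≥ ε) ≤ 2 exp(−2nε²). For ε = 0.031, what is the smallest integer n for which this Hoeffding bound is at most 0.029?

2203

Require 2·exp(−2nε²) ≤ 0.029, i.e. 2nε² ≥ ln(2/0.029) = 4.233607.
So n ≥ 4.233607 / (2·0.031²) = 2202.709.
The smallest integer n is 2203.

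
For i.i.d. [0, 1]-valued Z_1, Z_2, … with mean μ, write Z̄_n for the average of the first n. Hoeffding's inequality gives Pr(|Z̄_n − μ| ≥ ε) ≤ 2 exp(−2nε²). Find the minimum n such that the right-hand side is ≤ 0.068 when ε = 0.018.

5219

Require 2·exp(−2nε²) ≤ 0.068, i.e. 2nε² ≥ ln(2/0.068) = 3.381395.
So n ≥ 3.381395 / (2·0.018²) = 5218.202.
The smallest integer n is 5219.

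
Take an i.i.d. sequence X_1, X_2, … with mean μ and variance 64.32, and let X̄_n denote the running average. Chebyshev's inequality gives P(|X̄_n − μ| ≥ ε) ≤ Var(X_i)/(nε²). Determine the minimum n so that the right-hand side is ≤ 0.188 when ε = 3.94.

23

Require 64.32/(n·3.94²) ≤ 0.188, i.e. n ≥ 64.32/(0.188·3.94²) = 22.039.
The smallest integer n is 23.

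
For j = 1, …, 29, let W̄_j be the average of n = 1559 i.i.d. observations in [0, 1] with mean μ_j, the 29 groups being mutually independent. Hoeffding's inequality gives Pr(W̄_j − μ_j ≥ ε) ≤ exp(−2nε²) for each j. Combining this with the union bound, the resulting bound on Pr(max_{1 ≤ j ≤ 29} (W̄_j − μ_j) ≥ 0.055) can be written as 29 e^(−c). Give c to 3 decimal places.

Union bound over the 29 events: Pr(max_{1 ≤ j ≤ 29} (W̄_j − μ_j) ≥ 0.055) ≤ 29·exp(−2nε²) = 29 exp(−2·1559·0.055²).
So c = 2·1559·0.055² = 9.4320.

9.432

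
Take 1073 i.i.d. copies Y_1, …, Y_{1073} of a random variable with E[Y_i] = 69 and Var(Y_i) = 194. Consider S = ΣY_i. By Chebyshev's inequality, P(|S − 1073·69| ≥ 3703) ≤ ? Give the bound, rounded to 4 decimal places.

Var(S) = n·Var(Y_i) = 1073·194 = 208162.
Chebyshev: P(|S − 1073·69| ≥ 3703) ≤ Var(S)/3703² = 208162/13712209 = 0.0152.

0.0152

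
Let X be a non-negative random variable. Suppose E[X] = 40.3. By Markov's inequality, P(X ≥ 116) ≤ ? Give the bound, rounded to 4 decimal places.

Markov's inequality: for a non-negative random variable, P(X ≥ a) ≤ E[X]/a.
Here E[X] = 40.3 and a = 116, so the bound is 40.3/116 = 0.3474.

0.3474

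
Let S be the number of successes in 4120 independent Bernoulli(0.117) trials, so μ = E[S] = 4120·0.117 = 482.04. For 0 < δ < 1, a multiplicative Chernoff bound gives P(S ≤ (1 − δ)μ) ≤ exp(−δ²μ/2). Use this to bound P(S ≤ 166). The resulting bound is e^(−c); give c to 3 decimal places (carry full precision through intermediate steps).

Write 166 = (1 − δ)μ, so δ = 1 − 166/482.04 = 0.6556302…
Then the exponent is δ²μ/2 = (μ − 166)²/(2μ) = 103.602690.

103.603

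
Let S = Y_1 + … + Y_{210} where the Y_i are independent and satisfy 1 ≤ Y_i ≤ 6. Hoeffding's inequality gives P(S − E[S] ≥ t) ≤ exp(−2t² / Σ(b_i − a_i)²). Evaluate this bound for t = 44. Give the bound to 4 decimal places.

0.4783

Σ(b_i − a_i)² = 210·(5)² = 5250.
Exponent = 2·44²/5250 = 0.7375.
Bound = exp(−0.7375) = 0.47830.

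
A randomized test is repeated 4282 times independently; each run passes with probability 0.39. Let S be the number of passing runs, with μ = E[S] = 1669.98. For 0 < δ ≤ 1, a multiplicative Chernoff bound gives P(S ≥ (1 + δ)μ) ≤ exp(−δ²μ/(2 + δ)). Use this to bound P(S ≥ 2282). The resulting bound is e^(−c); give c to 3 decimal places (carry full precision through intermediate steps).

Write 2282 = (1 + δ)μ, so δ = 2282/1669.98 − 1 = 0.3664834…
Then the exponent is δ²μ/(2 + δ) = (2282 − μ)² / (μ·(2 + δ)) = 94.779953.

94.780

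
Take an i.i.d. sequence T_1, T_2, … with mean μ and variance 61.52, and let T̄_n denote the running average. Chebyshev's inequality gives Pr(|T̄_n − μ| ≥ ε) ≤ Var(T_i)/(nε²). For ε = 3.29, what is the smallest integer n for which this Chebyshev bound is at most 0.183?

32

Require 61.52/(n·3.29²) ≤ 0.183, i.e. n ≥ 61.52/(0.183·3.29²) = 31.058.
The smallest integer n is 32.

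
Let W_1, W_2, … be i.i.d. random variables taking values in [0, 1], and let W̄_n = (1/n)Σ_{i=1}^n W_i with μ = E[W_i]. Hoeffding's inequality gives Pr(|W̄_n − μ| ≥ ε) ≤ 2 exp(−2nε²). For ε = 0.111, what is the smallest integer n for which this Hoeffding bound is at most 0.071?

136

Require 2·exp(−2nε²) ≤ 0.071, i.e. 2nε² ≥ ln(2/0.071) = 3.338223.
So n ≥ 3.338223 / (2·0.111²) = 135.469.
The smallest integer n is 136.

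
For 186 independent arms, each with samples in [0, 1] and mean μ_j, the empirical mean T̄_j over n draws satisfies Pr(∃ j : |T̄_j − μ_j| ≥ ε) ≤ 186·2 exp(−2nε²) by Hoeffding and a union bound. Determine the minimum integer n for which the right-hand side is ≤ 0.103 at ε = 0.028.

Need 2·186·exp(−2nε²) ≤ 0.103, i.e. exp(−2nε²) ≤ 0.103/372.
So 2nε² ≥ ln(372/0.103) = 8.191920.
Hence n ≥ 8.191920/(2·0.028²) = 5224.439.
The smallest integer n is 5225.

5225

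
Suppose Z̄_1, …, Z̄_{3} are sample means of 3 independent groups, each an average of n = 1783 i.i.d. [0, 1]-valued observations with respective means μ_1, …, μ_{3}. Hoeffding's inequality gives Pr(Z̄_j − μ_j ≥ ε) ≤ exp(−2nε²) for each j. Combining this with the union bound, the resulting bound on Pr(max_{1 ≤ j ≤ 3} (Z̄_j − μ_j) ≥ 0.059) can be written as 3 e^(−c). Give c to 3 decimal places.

12.413

Union bound over the 3 events: Pr(max_{1 ≤ j ≤ 3} (Z̄_j − μ_j) ≥ 0.059) ≤ 3·exp(−2nε²) = 3 exp(−2·1783·0.059²).
So c = 2·1783·0.059² = 12.4132.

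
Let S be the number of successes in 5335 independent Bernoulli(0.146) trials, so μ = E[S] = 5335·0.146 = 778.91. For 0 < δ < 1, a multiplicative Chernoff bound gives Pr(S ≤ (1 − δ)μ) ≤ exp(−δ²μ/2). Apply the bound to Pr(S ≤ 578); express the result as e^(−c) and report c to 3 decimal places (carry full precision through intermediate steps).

Write 578 = (1 − δ)μ, so δ = 1 − 578/778.91 = 0.2579374…
Then the exponent is δ²μ/2 = (μ − 578)²/(2μ) = 25.911099.

25.911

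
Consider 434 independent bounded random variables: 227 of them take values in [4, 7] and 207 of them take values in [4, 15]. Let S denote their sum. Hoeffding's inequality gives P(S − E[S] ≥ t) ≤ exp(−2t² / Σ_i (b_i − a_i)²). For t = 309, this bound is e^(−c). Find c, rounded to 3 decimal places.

7.049

Σ(b_i − a_i)² = 227·3² + 207·11² = 27090.
c = 2t² / 27090 = 2·309² / 27090 = 7.0492.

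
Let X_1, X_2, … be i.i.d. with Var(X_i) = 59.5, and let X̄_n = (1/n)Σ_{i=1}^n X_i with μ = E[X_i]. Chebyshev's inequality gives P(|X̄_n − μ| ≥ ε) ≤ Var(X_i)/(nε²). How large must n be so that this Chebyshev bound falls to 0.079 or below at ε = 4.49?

38

Require 59.5/(n·4.49²) ≤ 0.079, i.e. n ≥ 59.5/(0.079·4.49²) = 37.359.
The smallest integer n is 38.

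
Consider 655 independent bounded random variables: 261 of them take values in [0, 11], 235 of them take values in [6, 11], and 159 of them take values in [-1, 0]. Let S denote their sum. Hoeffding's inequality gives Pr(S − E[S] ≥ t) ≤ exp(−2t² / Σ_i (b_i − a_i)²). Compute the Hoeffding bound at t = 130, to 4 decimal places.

0.4071

Σ(b_i − a_i)² = 261·11² + 235·5² + 159·1² = 37615.
Exponent = 2·130² / 37615 = 0.89858.
Bound = exp(−0.89858) = 0.40715.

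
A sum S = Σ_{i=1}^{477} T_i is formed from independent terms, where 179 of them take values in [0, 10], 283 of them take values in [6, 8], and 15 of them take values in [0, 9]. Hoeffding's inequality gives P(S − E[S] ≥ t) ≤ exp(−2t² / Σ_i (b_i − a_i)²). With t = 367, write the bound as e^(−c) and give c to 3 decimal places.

13.305

Σ(b_i − a_i)² = 179·10² + 283·2² + 15·9² = 20247.
c = 2t² / 20247 = 2·367² / 20247 = 13.3046.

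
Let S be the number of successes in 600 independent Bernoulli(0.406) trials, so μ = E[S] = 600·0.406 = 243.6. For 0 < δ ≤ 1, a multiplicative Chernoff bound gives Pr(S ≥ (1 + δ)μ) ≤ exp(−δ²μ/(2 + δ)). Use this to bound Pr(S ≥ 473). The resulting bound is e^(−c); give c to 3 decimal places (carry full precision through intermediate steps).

73.436

Write 473 = (1 + δ)μ, so δ = 473/243.6 − 1 = 0.9417077…
Then the exponent is δ²μ/(2 + δ) = (473 − μ)² / (μ·(2 + δ)) = 73.436171.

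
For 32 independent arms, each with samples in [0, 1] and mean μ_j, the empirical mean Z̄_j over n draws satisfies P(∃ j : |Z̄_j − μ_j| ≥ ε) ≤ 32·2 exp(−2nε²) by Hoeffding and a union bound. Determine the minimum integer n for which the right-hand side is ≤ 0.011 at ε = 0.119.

307

Need 2·32·exp(−2nε²) ≤ 0.011, i.e. exp(−2nε²) ≤ 0.011/64.
So 2nε² ≥ ln(64/0.011) = 8.668743.
Hence n ≥ 8.668743/(2·0.119²) = 306.078.
The smallest integer n is 307.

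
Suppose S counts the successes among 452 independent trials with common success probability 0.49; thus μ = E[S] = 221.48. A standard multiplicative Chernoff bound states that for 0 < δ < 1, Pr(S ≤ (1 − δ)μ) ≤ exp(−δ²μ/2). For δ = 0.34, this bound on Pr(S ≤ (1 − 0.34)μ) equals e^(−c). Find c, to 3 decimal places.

12.802

c = δ²μ/2 = 0.34²·221.48/2 = 12.8015.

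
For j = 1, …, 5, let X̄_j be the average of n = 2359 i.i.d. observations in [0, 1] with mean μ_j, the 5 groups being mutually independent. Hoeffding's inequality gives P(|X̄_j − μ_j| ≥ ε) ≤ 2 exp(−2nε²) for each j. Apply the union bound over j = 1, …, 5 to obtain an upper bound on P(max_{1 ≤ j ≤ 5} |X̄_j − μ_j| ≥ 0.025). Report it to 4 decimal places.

Per-experiment Hoeffding bound: 2·exp(−2·2359·0.025²) = 2·exp(−2.94875) = 0.10481.
Union bound over 5 events: 5·0.10481 = 0.52405.

0.5241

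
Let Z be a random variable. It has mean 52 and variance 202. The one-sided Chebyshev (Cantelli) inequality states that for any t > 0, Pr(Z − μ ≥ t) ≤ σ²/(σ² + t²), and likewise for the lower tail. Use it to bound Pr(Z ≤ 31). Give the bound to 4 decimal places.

Here σ² = 202 and t = 21, so σ² + t² = 643.
Cantelli's bound: 202/643 = 0.3142.

0.3142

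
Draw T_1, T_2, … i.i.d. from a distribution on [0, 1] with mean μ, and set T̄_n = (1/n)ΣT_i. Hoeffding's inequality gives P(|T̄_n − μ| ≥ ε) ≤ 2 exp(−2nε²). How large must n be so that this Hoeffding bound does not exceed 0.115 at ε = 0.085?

198

Require 2·exp(−2nε²) ≤ 0.115, i.e. 2nε² ≥ ln(2/0.115) = 2.855970.
So n ≥ 2.855970 / (2·0.085²) = 197.645.
The smallest integer n is 198.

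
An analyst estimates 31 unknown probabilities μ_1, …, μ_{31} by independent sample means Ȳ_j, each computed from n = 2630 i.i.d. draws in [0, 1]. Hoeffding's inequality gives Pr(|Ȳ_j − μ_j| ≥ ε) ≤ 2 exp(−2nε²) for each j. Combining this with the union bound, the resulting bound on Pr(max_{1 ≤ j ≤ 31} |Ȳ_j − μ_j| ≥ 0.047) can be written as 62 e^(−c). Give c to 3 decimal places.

Union bound over the 31 events: Pr(max_{1 ≤ j ≤ 31} |Ȳ_j − μ_j| ≥ 0.047) ≤ 31·2·exp(−2nε²) = 62 exp(−2·2630·0.047²).
So c = 2·2630·0.047² = 11.6193.

11.619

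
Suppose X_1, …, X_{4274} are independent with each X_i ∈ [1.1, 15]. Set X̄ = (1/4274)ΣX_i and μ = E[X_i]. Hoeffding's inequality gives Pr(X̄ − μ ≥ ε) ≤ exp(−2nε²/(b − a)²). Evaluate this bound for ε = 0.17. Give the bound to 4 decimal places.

Exponent: 2nε²/(b − a)² = 2·4274·0.17² / 13.9² = 1.27859.
Bound = exp(−1.27859) = 0.27843.

0.2784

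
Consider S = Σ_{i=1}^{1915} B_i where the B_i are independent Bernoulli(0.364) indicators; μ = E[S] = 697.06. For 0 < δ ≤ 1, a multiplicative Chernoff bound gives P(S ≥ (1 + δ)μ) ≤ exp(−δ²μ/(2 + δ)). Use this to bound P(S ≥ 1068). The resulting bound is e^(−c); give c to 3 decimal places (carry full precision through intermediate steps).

Write 1068 = (1 + δ)μ, so δ = 1068/697.06 − 1 = 0.5321493…
Then the exponent is δ²μ/(2 + δ) = (1068 − μ)² / (μ·(2 + δ)) = 77.955698.

77.956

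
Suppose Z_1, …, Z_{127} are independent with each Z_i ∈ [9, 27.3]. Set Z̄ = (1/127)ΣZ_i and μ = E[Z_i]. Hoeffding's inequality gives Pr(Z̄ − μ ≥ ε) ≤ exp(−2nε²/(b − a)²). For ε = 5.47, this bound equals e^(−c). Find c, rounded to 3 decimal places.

22.694

c = 2nε²/(b − a)² = 2·127·5.47² / 18.3² = 22.6937.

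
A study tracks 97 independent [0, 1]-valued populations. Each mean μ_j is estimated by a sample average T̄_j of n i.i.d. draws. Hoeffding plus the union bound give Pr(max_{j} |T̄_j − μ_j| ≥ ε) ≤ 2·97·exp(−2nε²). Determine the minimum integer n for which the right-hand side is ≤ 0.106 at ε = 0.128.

Need 2·97·exp(−2nε²) ≤ 0.106, i.e. exp(−2nε²) ≤ 0.106/194.
So 2nε² ≥ ln(194/0.106) = 7.512174.
Hence n ≥ 7.512174/(2·0.128²) = 229.253.
The smallest integer n is 230.

230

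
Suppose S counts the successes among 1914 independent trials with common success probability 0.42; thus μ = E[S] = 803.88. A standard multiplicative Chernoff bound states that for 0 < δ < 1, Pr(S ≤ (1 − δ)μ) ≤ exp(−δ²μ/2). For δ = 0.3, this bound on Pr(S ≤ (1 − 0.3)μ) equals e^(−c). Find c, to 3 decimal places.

c = δ²μ/2 = 0.3²·803.88/2 = 36.1746.

36.175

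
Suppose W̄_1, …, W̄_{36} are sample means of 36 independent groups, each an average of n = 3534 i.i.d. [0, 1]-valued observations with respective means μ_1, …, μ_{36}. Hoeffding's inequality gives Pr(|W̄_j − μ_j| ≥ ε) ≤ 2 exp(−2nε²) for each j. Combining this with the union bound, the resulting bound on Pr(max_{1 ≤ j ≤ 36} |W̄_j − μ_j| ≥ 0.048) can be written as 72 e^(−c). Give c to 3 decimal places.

Union bound over the 36 events: Pr(max_{1 ≤ j ≤ 36} |W̄_j − μ_j| ≥ 0.048) ≤ 36·2·exp(−2nε²) = 72 exp(−2·3534·0.048²).
So c = 2·3534·0.048² = 16.2847.

16.285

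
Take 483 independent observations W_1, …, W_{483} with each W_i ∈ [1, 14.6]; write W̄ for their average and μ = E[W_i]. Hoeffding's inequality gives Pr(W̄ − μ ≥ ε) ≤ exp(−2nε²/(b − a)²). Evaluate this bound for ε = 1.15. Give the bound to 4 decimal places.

Exponent: 2nε²/(b − a)² = 2·483·1.15² / 13.6² = 6.90709.
Bound = exp(−6.90709) = 0.00100.

0.0010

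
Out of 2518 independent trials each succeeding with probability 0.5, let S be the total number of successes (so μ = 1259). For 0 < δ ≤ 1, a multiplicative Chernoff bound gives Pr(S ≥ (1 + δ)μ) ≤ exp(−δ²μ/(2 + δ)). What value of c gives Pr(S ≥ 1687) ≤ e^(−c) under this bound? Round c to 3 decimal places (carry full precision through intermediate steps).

Write 1687 = (1 + δ)μ, so δ = 1687/1259 − 1 = 0.3399523…
Then the exponent is δ²μ/(2 + δ) = (1687 − μ)² / (μ·(2 + δ)) = 62.180584.

62.181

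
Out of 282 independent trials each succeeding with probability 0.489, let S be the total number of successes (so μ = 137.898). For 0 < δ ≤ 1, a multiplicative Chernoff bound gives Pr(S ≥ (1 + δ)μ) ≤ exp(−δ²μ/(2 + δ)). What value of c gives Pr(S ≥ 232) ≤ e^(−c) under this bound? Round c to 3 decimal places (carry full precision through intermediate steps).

23.940

Write 232 = (1 + δ)μ, so δ = 232/137.898 − 1 = 0.6824029…
Then the exponent is δ²μ/(2 + δ) = (232 − μ)² / (μ·(2 + δ)) = 23.939536.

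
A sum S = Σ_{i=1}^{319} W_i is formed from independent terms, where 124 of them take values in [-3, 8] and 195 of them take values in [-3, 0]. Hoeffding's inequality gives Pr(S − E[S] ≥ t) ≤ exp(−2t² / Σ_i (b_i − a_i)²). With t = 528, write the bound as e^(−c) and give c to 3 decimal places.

Σ(b_i − a_i)² = 124·11² + 195·3² = 16759.
c = 2t² / 16759 = 2·528² / 16759 = 33.2698.

33.270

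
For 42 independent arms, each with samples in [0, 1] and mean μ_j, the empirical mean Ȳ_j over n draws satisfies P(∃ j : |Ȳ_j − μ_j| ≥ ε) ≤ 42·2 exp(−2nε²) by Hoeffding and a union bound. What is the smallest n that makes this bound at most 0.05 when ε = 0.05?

Need 2·42·exp(−2nε²) ≤ 0.05, i.e. exp(−2nε²) ≤ 0.05/84.
So 2nε² ≥ ln(84/0.05) = 7.426549.
Hence n ≥ 7.426549/(2·0.05²) = 1485.310.
The smallest integer n is 1486.

1486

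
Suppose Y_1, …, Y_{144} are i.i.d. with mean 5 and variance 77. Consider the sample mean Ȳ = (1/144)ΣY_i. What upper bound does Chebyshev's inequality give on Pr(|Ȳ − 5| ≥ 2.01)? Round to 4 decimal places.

Var(Ȳ) = Var(Y_i)/n = 77/144 = 0.53472.
Chebyshev: Pr(|Ȳ − 5| ≥ 2.01) ≤ Var(Ȳ)/(2.01)² = 77/(144·2.01²) = 0.1324.

0.1324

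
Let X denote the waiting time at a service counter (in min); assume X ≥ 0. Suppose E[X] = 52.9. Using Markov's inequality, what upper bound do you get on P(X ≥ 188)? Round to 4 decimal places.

0.2814

Markov's inequality: for a non-negative random variable, P(X ≥ a) ≤ E[X]/a.
Here E[X] = 52.9 and a = 188, so the bound is 52.9/188 = 0.2814.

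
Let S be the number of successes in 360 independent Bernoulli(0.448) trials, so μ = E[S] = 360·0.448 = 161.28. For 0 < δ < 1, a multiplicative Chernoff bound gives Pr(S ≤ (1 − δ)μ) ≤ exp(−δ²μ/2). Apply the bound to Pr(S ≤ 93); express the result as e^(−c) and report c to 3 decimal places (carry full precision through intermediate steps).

Write 93 = (1 − δ)μ, so δ = 1 − 93/161.28 = 0.4233631…
Then the exponent is δ²μ/2 = (μ − 93)²/(2μ) = 14.453616.

14.454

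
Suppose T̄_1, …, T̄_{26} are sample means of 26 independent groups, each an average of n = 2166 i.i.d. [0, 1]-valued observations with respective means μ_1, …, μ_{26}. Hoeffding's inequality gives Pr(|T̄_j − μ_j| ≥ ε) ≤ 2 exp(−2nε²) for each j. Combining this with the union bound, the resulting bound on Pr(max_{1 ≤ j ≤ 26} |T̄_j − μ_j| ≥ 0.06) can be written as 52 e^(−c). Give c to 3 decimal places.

Union bound over the 26 events: Pr(max_{1 ≤ j ≤ 26} |T̄_j − μ_j| ≥ 0.06) ≤ 26·2·exp(−2nε²) = 52 exp(−2·2166·0.06²).
So c = 2·2166·0.06² = 15.5952.

15.595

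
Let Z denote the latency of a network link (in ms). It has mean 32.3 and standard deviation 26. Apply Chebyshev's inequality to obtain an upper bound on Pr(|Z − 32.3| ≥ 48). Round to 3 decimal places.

Chebyshev: Pr(|Z − μ| ≥ t) ≤ Var(Z)/t².
Var(Z) = σ² = 26² = 676.
Bound = 676 / 2304 = 0.2934.

0.293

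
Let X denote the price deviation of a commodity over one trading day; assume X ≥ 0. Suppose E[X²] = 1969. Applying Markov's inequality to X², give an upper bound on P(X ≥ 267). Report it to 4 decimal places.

0.0276

Since X ≥ 0, the event {X ≥ 267} is the same as {X² ≥ 71289}.
Markov's inequality applied to X² gives P(X² ≥ 71289) ≤ E[X²]/71289 = 1969/71289 = 0.0276.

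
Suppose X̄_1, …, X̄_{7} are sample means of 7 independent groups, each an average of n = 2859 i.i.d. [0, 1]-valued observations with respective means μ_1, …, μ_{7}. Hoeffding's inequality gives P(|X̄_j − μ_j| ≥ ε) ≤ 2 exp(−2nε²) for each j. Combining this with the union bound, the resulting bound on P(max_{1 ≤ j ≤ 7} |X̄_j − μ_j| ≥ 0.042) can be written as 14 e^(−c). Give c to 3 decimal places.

Union bound over the 7 events: P(max_{1 ≤ j ≤ 7} |X̄_j − μ_j| ≥ 0.042) ≤ 7·2·exp(−2nε²) = 14 exp(−2·2859·0.042²).
So c = 2·2859·0.042² = 10.0866.

10.087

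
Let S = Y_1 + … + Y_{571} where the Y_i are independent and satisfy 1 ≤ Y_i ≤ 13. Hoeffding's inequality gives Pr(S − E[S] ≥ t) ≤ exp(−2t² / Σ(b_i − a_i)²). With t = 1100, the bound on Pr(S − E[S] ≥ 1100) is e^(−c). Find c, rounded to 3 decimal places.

29.432

Σ(b_i − a_i)² = 571·(12)² = 82224.
c = 2t²/82224 = 2·1100²/82224 = 29.4318.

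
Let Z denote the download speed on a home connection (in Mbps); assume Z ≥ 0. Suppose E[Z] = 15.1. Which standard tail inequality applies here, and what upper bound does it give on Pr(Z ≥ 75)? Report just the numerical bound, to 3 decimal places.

0.201

Only the mean of a non-negative variable is known, so Markov's inequality is the applicable tail bound.
Markov's inequality: for a non-negative random variable, Pr(Z ≥ a) ≤ E[Z]/a.
Here E[Z] = 15.1 and a = 75, so the bound is 15.1/75 = 0.2013.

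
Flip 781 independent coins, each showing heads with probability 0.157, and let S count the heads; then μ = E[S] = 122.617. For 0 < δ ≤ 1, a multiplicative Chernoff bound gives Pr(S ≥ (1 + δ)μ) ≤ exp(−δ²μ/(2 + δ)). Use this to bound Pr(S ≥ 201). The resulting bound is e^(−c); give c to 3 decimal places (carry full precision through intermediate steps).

Write 201 = (1 + δ)μ, so δ = 201/122.617 − 1 = 0.6392507…
Then the exponent is δ²μ/(2 + δ) = (201 − μ)² / (μ·(2 + δ)) = 18.985080.

18.985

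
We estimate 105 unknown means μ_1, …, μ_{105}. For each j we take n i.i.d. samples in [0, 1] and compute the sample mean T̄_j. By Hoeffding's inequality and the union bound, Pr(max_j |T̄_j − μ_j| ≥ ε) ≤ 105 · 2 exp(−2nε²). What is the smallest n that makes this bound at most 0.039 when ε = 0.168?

Need 2·105·exp(−2nε²) ≤ 0.039, i.e. exp(−2nε²) ≤ 0.039/210.
So 2nε² ≥ ln(210/0.039) = 8.591301.
Hence n ≥ 8.591301/(2·0.168²) = 152.199.
The smallest integer n is 153.

153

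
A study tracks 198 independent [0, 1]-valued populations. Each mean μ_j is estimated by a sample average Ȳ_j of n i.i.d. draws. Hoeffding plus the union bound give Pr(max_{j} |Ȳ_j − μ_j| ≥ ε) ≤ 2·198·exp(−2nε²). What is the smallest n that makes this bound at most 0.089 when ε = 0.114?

324

Need 2·198·exp(−2nε²) ≤ 0.089, i.e. exp(−2nε²) ≤ 0.089/396.
So 2nε² ≥ ln(396/0.089) = 8.400533.
Hence n ≥ 8.400533/(2·0.114²) = 323.197.
The smallest integer n is 324.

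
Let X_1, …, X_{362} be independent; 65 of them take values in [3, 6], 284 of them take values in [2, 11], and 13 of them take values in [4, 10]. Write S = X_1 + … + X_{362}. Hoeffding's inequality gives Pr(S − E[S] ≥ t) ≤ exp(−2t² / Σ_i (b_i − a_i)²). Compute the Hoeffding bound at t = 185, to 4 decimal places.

0.0581

Σ(b_i − a_i)² = 65·3² + 284·9² + 13·6² = 24057.
Exponent = 2·185² / 24057 = 2.84533.
Bound = exp(−2.84533) = 0.05812.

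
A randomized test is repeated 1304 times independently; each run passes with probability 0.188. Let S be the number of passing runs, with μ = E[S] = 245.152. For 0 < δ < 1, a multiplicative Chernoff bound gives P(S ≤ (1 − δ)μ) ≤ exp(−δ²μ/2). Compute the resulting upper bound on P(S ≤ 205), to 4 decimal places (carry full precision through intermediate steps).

Write 205 = (1 − δ)μ, so δ = 1 − 205/245.152 = 0.1637841…
Then the exponent is δ²μ/2 = (μ − 205)²/(2μ) = 3.288130.
Bound = exp(−3.288130) = 0.03732.

0.0373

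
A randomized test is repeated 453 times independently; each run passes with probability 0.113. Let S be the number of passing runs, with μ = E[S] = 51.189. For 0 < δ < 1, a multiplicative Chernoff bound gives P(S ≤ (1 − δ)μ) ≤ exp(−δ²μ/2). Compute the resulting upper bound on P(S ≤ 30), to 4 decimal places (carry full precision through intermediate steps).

0.0125

Write 30 = (1 − δ)μ, so δ = 1 − 30/51.189 = 0.4139366…
Then the exponent is δ²μ/2 = (μ − 30)²/(2μ) = 4.385451.
Bound = exp(−4.385451) = 0.01246.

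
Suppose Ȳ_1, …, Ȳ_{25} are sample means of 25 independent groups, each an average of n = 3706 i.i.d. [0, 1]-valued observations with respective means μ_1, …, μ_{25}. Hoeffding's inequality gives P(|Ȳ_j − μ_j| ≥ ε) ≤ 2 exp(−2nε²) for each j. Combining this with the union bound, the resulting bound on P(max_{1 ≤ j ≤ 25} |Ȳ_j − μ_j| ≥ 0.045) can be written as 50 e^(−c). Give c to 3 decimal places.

Union bound over the 25 events: P(max_{1 ≤ j ≤ 25} |Ȳ_j − μ_j| ≥ 0.045) ≤ 25·2·exp(−2nε²) = 50 exp(−2·3706·0.045²).
So c = 2·3706·0.045² = 15.0093.

15.009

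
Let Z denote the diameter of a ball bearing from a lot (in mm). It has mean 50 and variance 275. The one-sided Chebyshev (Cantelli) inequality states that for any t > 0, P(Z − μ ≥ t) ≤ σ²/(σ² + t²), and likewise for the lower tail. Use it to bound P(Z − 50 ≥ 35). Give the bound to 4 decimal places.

Here σ² = 275 and t = 35, so σ² + t² = 1500.
Cantelli's bound: 275/1500 = 0.1833.

0.1833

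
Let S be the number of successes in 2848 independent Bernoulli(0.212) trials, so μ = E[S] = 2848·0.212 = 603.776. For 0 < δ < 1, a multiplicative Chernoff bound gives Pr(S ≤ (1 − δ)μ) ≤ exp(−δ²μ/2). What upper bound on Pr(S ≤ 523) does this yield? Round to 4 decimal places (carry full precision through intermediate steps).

0.0045

Write 523 = (1 − δ)μ, so δ = 1 − 523/603.776 = 0.1337847…
Then the exponent is δ²μ/2 = (μ − 523)²/(2μ) = 5.403297.
Bound = exp(−5.403297) = 0.00450.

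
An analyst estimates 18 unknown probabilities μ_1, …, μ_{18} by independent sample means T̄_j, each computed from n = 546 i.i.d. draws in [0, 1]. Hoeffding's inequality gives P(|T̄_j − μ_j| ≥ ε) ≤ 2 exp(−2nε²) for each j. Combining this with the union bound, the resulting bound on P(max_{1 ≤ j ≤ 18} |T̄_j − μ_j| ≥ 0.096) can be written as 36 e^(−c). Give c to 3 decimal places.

10.064

Union bound over the 18 events: P(max_{1 ≤ j ≤ 18} |T̄_j − μ_j| ≥ 0.096) ≤ 18·2·exp(−2nε²) = 36 exp(−2·546·0.096²).
So c = 2·546·0.096² = 10.0639.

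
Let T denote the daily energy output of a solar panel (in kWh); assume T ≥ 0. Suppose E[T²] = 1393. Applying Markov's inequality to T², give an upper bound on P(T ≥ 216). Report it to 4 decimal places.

0.0299

Since T ≥ 0, the event {T ≥ 216} is the same as {T² ≥ 46656}.
Markov's inequality applied to T² gives P(T² ≥ 46656) ≤ E[T²]/46656 = 1393/46656 = 0.0299.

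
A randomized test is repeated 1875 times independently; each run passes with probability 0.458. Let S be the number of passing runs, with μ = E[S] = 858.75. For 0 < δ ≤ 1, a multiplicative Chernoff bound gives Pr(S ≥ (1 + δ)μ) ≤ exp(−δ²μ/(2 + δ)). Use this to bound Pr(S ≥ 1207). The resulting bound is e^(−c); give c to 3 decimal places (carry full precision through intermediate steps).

58.709

Write 1207 = (1 + δ)μ, so δ = 1207/858.75 − 1 = 0.4055313…
Then the exponent is δ²μ/(2 + δ) = (1207 − μ)² / (μ·(2 + δ)) = 58.708974.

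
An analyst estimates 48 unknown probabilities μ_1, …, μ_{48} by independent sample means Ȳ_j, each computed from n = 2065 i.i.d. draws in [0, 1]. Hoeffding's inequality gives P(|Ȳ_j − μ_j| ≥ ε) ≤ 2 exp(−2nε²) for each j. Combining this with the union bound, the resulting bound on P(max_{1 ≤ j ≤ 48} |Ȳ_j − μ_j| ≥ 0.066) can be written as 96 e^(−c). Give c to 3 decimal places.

Union bound over the 48 events: P(max_{1 ≤ j ≤ 48} |Ȳ_j − μ_j| ≥ 0.066) ≤ 48·2·exp(−2nε²) = 96 exp(−2·2065·0.066²).
So c = 2·2065·0.066² = 17.9903.

17.990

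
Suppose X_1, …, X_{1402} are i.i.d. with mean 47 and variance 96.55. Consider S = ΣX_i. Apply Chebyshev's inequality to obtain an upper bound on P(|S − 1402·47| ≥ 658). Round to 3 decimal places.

Var(S) = n·Var(X_i) = 1402·96.55 = 135363.1.
Chebyshev: P(|S − 1402·47| ≥ 658) ≤ Var(S)/658² = 135363.1/432964 = 0.3126.

0.313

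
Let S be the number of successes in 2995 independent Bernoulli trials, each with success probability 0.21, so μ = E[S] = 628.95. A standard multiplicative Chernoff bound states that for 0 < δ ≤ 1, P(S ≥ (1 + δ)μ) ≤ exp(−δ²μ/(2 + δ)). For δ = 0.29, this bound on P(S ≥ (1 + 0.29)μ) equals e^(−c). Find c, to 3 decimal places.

c = δ²μ/(2 + δ) = 0.29²·628.95/(2 + 0.29) = 23.0981.

23.098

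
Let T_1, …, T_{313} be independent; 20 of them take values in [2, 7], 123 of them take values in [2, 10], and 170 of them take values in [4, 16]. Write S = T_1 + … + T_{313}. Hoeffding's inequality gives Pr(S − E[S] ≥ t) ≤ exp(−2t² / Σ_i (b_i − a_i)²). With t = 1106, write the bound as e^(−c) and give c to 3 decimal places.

Σ(b_i − a_i)² = 20·5² + 123·8² + 170·12² = 32852.
c = 2t² / 32852 = 2·1106² / 32852 = 74.4695.

74.469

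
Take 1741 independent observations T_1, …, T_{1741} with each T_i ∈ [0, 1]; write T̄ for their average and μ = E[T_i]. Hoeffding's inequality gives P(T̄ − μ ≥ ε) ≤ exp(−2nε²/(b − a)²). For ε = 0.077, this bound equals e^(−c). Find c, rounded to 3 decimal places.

20.645

c = 2nε²/(b − a)² = 2·1741·0.077² / 1² = 20.6448.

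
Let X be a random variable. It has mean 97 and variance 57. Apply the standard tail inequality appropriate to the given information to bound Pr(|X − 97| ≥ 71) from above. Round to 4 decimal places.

Mean and variance are known, so Chebyshev's inequality applies.
Chebyshev: Pr(|X − μ| ≥ t) ≤ Var(X)/t².
Bound = 57 / 5041 = 0.0113.

0.0113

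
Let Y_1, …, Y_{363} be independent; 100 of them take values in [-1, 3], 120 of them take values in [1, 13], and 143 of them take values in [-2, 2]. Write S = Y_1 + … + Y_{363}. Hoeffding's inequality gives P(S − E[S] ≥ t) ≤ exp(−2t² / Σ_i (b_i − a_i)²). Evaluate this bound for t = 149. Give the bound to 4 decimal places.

Σ(b_i − a_i)² = 100·4² + 120·12² + 143·4² = 21168.
Exponent = 2·149² / 21168 = 2.09760.
Bound = exp(−2.09760) = 0.12275.

0.1228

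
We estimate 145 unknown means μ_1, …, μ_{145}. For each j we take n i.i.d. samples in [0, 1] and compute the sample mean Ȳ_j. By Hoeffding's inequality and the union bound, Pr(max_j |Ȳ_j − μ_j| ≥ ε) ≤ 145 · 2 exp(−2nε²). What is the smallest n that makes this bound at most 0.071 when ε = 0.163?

Need 2·145·exp(−2nε²) ≤ 0.071, i.e. exp(−2nε²) ≤ 0.071/290.
So 2nε² ≥ ln(290/0.071) = 8.314956.
Hence n ≥ 8.314956/(2·0.163²) = 156.479.
The smallest integer n is 157.

157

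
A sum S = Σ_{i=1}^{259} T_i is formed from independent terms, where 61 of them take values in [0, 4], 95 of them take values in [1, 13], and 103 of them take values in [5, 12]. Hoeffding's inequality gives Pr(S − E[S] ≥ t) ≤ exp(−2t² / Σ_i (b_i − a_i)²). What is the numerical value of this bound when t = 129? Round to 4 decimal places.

Σ(b_i − a_i)² = 61·4² + 95·12² + 103·7² = 19703.
Exponent = 2·129² / 19703 = 1.68918.
Bound = exp(−1.68918) = 0.18467.

0.1847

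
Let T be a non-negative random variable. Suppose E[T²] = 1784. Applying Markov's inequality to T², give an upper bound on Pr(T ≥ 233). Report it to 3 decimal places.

Since T ≥ 0, the event {T ≥ 233} is the same as {T² ≥ 54289}.
Markov's inequality applied to T² gives Pr(T² ≥ 54289) ≤ E[T²]/54289 = 1784/54289 = 0.0329.

0.033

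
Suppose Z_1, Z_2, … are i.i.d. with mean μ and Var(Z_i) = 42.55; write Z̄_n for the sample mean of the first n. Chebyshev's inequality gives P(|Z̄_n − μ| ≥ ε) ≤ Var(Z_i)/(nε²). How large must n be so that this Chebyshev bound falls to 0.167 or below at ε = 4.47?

Require 42.55/(n·4.47²) ≤ 0.167, i.e. n ≥ 42.55/(0.167·4.47²) = 12.752.
The smallest integer n is 13.

13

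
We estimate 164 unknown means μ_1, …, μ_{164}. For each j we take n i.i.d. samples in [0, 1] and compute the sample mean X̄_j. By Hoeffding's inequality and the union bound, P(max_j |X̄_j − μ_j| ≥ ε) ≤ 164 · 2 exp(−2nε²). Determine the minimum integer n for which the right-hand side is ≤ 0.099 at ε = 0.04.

Need 2·164·exp(−2nε²) ≤ 0.099, i.e. exp(−2nε²) ≤ 0.099/328.
So 2nε² ≥ ln(328/0.099) = 8.105649.
Hence n ≥ 8.105649/(2·0.04²) = 2533.015.
The smallest integer n is 2534.

2534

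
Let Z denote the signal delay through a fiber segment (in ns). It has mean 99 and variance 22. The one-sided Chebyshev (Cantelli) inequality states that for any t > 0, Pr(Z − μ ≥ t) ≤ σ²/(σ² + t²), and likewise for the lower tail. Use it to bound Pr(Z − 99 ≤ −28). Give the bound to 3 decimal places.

0.027

Here σ² = 22 and t = 28, so σ² + t² = 806.
Cantelli's bound: 22/806 = 0.0273.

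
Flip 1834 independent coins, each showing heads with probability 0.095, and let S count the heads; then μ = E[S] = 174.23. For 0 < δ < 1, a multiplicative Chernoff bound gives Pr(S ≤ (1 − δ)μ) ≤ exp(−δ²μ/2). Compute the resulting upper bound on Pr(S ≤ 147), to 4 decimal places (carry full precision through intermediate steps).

0.1191

Write 147 = (1 − δ)μ, so δ = 1 − 147/174.23 = 0.1562877…
Then the exponent is δ²μ/2 = (μ − 147)²/(2μ) = 2.127857.
Bound = exp(−2.127857) = 0.11909.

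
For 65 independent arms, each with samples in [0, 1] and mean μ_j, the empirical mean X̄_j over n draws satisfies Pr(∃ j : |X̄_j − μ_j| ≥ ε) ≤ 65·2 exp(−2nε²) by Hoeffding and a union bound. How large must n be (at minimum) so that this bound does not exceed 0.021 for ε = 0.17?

Need 2·65·exp(−2nε²) ≤ 0.021, i.e. exp(−2nε²) ≤ 0.021/130.
So 2nε² ≥ ln(130/0.021) = 8.730767.
Hence n ≥ 8.730767/(2·0.17²) = 151.051.
The smallest integer n is 152.

152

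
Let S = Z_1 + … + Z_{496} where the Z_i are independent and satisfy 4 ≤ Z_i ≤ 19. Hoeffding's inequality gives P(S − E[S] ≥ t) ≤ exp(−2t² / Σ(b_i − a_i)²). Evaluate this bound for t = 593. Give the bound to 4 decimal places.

0.0018

Σ(b_i − a_i)² = 496·(15)² = 111600.
Exponent = 2·593²/111600 = 6.3020.
Bound = exp(−6.3020) = 0.00183.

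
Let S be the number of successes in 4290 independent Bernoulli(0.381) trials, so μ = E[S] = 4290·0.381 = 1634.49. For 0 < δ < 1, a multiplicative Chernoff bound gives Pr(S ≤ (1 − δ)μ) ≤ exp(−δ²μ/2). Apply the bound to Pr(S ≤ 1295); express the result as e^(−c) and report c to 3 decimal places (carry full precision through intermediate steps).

35.257

Write 1295 = (1 − δ)μ, so δ = 1 − 1295/1634.49 = 0.2077039…
Then the exponent is δ²μ/2 = (μ − 1295)²/(2μ) = 35.256704.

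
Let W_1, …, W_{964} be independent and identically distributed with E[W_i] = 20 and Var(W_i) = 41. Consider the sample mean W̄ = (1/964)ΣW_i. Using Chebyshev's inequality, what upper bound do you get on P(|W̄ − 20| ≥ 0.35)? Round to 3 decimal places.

Var(W̄) = Var(W_i)/n = 41/964 = 0.042531.
Chebyshev: P(|W̄ − 20| ≥ 0.35) ≤ Var(W̄)/(0.35)² = 41/(964·0.35²) = 0.3472.

0.347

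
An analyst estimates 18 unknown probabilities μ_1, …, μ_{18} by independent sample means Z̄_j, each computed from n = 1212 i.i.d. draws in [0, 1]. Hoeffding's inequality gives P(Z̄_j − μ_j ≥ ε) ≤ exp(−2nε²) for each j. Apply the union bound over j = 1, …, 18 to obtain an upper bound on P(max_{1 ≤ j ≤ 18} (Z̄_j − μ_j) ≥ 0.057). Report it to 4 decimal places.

Per-experiment Hoeffding bound: exp(−2·1212·0.057²) = exp(−7.87558) = 0.00037991.
Union bound over 18 events: 18·0.00037991 = 0.00684.

0.0068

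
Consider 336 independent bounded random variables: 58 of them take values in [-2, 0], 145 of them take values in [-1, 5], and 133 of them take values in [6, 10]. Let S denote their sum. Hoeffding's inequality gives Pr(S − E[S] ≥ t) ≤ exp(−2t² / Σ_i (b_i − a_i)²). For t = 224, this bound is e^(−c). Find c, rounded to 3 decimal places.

Σ(b_i − a_i)² = 58·2² + 145·6² + 133·4² = 7580.
c = 2t² / 7580 = 2·224² / 7580 = 13.2391.

13.239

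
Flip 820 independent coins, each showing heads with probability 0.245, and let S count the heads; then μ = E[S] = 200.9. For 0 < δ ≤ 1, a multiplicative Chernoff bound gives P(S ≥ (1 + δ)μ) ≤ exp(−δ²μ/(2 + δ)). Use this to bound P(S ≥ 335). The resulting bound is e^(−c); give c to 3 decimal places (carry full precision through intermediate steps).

33.556

Write 335 = (1 + δ)μ, so δ = 335/200.9 − 1 = 0.6674963…
Then the exponent is δ²μ/(2 + δ) = (335 − μ)² / (μ·(2 + δ)) = 33.556279.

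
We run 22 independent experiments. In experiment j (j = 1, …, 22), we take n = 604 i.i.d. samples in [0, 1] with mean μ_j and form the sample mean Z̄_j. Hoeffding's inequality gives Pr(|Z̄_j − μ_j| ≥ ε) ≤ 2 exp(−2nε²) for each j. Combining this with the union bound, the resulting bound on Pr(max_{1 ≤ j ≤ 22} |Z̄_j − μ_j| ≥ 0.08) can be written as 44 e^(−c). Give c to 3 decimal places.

7.731

Union bound over the 22 events: Pr(max_{1 ≤ j ≤ 22} |Z̄_j − μ_j| ≥ 0.08) ≤ 22·2·exp(−2nε²) = 44 exp(−2·604·0.08²).
So c = 2·604·0.08² = 7.7312.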